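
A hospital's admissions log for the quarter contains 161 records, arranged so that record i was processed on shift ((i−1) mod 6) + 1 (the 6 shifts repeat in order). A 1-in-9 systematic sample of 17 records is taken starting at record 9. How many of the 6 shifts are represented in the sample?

2

Consecutive selections differ by k = 9, so their shift numbers differ by 9 mod 6 = 3.
gcd(9, 6) = 3, so the sample visits 6/3 = 2 distinct residues mod 6.
Start 9 is shift 3; the shifts hit are 3, 6.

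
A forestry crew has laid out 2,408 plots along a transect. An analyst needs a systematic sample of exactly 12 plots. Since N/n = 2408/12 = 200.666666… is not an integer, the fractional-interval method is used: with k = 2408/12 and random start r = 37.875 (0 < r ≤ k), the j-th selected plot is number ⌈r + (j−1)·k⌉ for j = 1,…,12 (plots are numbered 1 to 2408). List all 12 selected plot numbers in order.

j=1: r + 0k = 37.875 → ⌈·⌉ = 38
j=2: r + 1k = 238.541666… → ⌈·⌉ = 239
j=3: r + 2k = 439.208333… → ⌈·⌉ = 440
j=4: r + 3k = 639.875 → ⌈·⌉ = 640
j=5: r + 4k = 840.541666… → ⌈·⌉ = 841
j=6: r + 5k = 1041.208333… → ⌈·⌉ = 1042
j=7: r + 6k = 1241.875 → ⌈·⌉ = 1242
j=8: r + 7k = 1442.541666… → ⌈·⌉ = 1443
j=9: r + 8k = 1643.208333… → ⌈·⌉ = 1644
j=10: r + 9k = 1843.875 → ⌈·⌉ = 1844
j=11: r + 10k = 2044.541666… → ⌈·⌉ = 2045
j=12: r + 11k = 2245.208333… → ⌈·⌉ = 2246

38, 239, 440, 640, 841, 1042, 1242, 1443, 1644, 1844, 2045, 2246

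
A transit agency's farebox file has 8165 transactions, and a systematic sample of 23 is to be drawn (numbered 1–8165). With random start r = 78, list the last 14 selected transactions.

k = N/n = 8165/23 = 355
10th selection = 78 + 9×355 = 3273
11th: 3273 + 355 = 3628
12th: 3628 + 355 = 3983
13th: 3983 + 355 = 4338
14th: 4338 + 355 = 4693
15th: 4693 + 355 = 5048
16th: 5048 + 355 = 5403
17th: 5403 + 355 = 5758
18th: 5758 + 355 = 6113
19th: 6113 + 355 = 6468
20th: 6468 + 355 = 6823
21st: 6823 + 355 = 7178
22nd: 7178 + 355 = 7533
23rd: 7533 + 355 = 7888

3273, 3628, 3983, 4338, 4693, 5048, 5403, 5758, 6113, 6468, 6823, 7178, 7533, 7888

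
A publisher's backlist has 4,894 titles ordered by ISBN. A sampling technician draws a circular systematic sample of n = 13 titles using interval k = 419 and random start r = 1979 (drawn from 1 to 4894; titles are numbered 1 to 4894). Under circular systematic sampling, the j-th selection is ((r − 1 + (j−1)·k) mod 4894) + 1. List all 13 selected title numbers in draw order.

Selection 1: 1979
Selection 2: 1979 + 419 = 2398
Selection 3: 2398 + 419 = 2817
Selection 4: 2817 + 419 = 3236
Selection 5: 3236 + 419 = 3655
Selection 6: 3655 + 419 = 4074
Selection 7: 4074 + 419 = 4493
Selection 8: 4493 + 419 = 4912 → 4912 − 4894 = 18
Selection 9: 18 + 419 = 437
Selection 10: 437 + 419 = 856
Selection 11: 856 + 419 = 1275
Selection 12: 1275 + 419 = 1694
Selection 13: 1694 + 419 = 2113

1979, 2398, 2817, 3236, 3655, 4074, 4493, 18, 437, 856, 1275, 1694, 2113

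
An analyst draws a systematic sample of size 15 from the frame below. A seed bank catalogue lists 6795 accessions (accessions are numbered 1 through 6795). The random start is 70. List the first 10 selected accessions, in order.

k = N/n = 6795/15 = 453
accession 1: 70
accession 2: 70 + 453 = 523
accession 3: 523 + 453 = 976
accession 4: 976 + 453 = 1429
accession 5: 1429 + 453 = 1882
accession 6: 1882 + 453 = 2335
accession 7: 2335 + 453 = 2788
accession 8: 2788 + 453 = 3241
accession 9: 3241 + 453 = 3694
accession 10: 3694 + 453 = 4147

70, 523, 976, 1429, 1882, 2335, 2788, 3241, 3694, 4147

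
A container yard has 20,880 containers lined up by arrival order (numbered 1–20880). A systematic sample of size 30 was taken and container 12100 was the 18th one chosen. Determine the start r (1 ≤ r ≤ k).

268

k = 20880/30 = 696
r = 12100 − (18−1)×696 = 12100 − 11832 = 268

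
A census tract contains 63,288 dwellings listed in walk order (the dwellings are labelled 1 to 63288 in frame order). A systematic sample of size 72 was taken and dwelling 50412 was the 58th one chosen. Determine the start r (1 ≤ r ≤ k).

k = 63288/72 = 879
r = 50412 − (58−1)×879 = 50412 − 50103 = 309

309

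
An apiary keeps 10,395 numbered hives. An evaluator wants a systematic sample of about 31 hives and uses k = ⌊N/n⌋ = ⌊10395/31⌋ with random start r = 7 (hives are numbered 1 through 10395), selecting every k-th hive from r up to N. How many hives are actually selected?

32

k = ⌊10395/31⌋ = 335
Achieved size = ⌊(10395 − 7)/335⌋ + 1 = ⌊10388/335⌋ + 1 = 31 + 1 = 32
(last selection: 7 + 31×335 = 10392 ≤ 10395; next would be 10727 > 10395)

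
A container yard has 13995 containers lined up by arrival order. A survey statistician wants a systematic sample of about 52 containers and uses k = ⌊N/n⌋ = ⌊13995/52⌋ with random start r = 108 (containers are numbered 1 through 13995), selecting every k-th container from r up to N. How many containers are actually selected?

k = ⌊13995/52⌋ = 269
Achieved size = ⌊(13995 − 108)/269⌋ + 1 = ⌊13887/269⌋ + 1 = 51 + 1 = 52
(last selection: 108 + 51×269 = 13827 ≤ 13995; next would be 14096 > 13995)

52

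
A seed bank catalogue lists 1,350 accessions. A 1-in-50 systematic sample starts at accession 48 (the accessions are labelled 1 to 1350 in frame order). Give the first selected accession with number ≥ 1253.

k = 50
Steps past start: ⌈(1253 − 48)/50⌉ = ⌈1205/50⌉ = 25
Selected accession: 48 + 25×50 = 1298

1298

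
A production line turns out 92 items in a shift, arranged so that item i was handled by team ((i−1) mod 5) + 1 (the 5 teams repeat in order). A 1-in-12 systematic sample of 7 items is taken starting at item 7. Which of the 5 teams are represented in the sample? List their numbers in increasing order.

1, 2, 3, 4, 5

Consecutive selections differ by k = 12, so their team numbers differ by 12 mod 5 = 2.
gcd(12, 5) = 1, so the sample visits 5/1 = 5 distinct residues mod 5.
Start 7 is team 2; the teams hit are 1, 2, 3, 4, 5.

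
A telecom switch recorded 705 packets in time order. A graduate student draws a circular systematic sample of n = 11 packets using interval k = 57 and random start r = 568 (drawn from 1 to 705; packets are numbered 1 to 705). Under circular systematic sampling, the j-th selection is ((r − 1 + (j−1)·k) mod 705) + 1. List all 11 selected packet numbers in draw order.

568, 625, 682, 34, 91, 148, 205, 262, 319, 376, 433

Selection 1: 568
Selection 2: 568 + 57 = 625
Selection 3: 625 + 57 = 682
Selection 4: 682 + 57 = 739 → 739 − 705 = 34
Selection 5: 34 + 57 = 91
Selection 6: 91 + 57 = 148
Selection 7: 148 + 57 = 205
Selection 8: 205 + 57 = 262
Selection 9: 262 + 57 = 319
Selection 10: 319 + 57 = 376
Selection 11: 376 + 57 = 433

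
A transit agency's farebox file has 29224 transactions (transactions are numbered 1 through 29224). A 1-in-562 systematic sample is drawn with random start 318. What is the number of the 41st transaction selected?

22798

k = 562
41st selection = r + (41−1)·k = 318 + 40×562 = 318 + 22480 = 22798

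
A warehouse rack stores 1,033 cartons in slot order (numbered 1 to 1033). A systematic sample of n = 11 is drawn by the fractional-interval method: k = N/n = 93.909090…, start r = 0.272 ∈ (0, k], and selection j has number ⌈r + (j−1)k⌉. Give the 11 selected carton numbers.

1, 95, 189, 282, 376, 470, 564, 658, 752, 846, 940

j=1: r + 0k = 0.272 → ⌈·⌉ = 1
j=2: r + 1k = 94.181090… → ⌈·⌉ = 95
j=3: r + 2k = 188.090181… → ⌈·⌉ = 189
j=4: r + 3k = 281.999272… → ⌈·⌉ = 282
j=5: r + 4k = 375.908363… → ⌈·⌉ = 376
j=6: r + 5k = 469.817454… → ⌈·⌉ = 470
j=7: r + 6k = 563.726545… → ⌈·⌉ = 564
j=8: r + 7k = 657.635636… → ⌈·⌉ = 658
j=9: r + 8k = 751.544727… → ⌈·⌉ = 752
j=10: r + 9k = 845.453818… → ⌈·⌉ = 846
j=11: r + 10k = 939.362909… → ⌈·⌉ = 940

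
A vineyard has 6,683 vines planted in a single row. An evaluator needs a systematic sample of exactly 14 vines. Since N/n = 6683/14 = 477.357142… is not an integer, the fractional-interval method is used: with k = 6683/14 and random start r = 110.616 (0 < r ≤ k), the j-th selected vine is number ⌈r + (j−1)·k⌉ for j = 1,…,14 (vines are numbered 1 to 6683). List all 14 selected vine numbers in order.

j=1: r + 0k = 110.616 → ⌈·⌉ = 111
j=2: r + 1k = 587.973142… → ⌈·⌉ = 588
j=3: r + 2k = 1065.330285… → ⌈·⌉ = 1066
j=4: r + 3k = 1542.687428… → ⌈·⌉ = 1543
j=5: r + 4k = 2020.044571… → ⌈·⌉ = 2021
j=6: r + 5k = 2497.401714… → ⌈·⌉ = 2498
j=7: r + 6k = 2974.758857… → ⌈·⌉ = 2975
j=8: r + 7k = 3452.116 → ⌈·⌉ = 3453
j=9: r + 8k = 3929.473142… → ⌈·⌉ = 3930
j=10: r + 9k = 4406.830285… → ⌈·⌉ = 4407
j=11: r + 10k = 4884.187428… → ⌈·⌉ = 4885
j=12: r + 11k = 5361.544571… → ⌈·⌉ = 5362
j=13: r + 12k = 5838.901714… → ⌈·⌉ = 5839
j=14: r + 13k = 6316.258857… → ⌈·⌉ = 6317

111, 588, 1066, 1543, 2021, 2498, 2975, 3453, 3930, 4407, 4885, 5362, 5839, 6317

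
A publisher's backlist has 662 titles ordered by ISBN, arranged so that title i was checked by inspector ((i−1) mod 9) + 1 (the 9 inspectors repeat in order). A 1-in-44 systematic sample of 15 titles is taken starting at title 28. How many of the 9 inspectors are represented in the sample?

9

Consecutive selections differ by k = 44, so their inspector numbers differ by 44 mod 9 = 8.
gcd(44, 9) = 1, so the sample visits 9/1 = 9 distinct residues mod 9.
Start 28 is inspector 1; the inspectors hit are 1, 2, 3, 4, 5, 6, 7, 8, 9.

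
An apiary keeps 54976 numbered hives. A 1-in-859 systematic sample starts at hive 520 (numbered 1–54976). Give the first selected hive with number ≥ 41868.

42611

k = 859
Steps past start: ⌈(41868 − 520)/859⌉ = ⌈41348/859⌉ = 49
Selected hive: 520 + 49×859 = 42611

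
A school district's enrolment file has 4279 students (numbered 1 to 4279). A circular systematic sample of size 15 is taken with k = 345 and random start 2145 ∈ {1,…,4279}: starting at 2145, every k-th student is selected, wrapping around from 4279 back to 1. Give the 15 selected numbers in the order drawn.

Selection 1: 2145
Selection 2: 2145 + 345 = 2490
Selection 3: 2490 + 345 = 2835
Selection 4: 2835 + 345 = 3180
Selection 5: 3180 + 345 = 3525
Selection 6: 3525 + 345 = 3870
Selection 7: 3870 + 345 = 4215
Selection 8: 4215 + 345 = 4560 → 4560 − 4279 = 281
Selection 9: 281 + 345 = 626
Selection 10: 626 + 345 = 971
Selection 11: 971 + 345 = 1316
Selection 12: 1316 + 345 = 1661
Selection 13: 1661 + 345 = 2006
Selection 14: 2006 + 345 = 2351
Selection 15: 2351 + 345 = 2696

2145, 2490, 2835, 3180, 3525, 3870, 4215, 281, 626, 971, 1316, 1661, 2006, 2351, 2696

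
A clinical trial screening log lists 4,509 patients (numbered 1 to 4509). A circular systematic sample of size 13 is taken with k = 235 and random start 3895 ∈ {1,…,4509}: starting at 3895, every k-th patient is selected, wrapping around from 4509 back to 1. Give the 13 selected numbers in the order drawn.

3895, 4130, 4365, 91, 326, 561, 796, 1031, 1266, 1501, 1736, 1971, 2206

Selection 1: 3895
Selection 2: 3895 + 235 = 4130
Selection 3: 4130 + 235 = 4365
Selection 4: 4365 + 235 = 4600 → 4600 − 4509 = 91
Selection 5: 91 + 235 = 326
Selection 6: 326 + 235 = 561
Selection 7: 561 + 235 = 796
Selection 8: 796 + 235 = 1031
Selection 9: 1031 + 235 = 1266
Selection 10: 1266 + 235 = 1501
Selection 11: 1501 + 235 = 1736
Selection 12: 1736 + 235 = 1971
Selection 13: 1971 + 235 = 2206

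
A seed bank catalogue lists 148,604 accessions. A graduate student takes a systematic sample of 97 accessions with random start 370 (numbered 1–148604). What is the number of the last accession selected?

147442

k = 148604/97 = 1532
97th selection = r + (97−1)·k = 370 + 96×1532 = 370 + 147072 = 147442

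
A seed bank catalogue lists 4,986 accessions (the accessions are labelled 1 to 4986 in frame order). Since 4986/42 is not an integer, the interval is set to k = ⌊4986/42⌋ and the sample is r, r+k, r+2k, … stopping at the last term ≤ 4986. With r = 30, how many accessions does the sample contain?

k = ⌊4986/42⌋ = 118
Achieved size = ⌊(4986 − 30)/118⌋ + 1 = ⌊4956/118⌋ + 1 = 42 + 1 = 43
(last selection: 30 + 42×118 = 4986 ≤ 4986; next would be 5104 > 4986)

43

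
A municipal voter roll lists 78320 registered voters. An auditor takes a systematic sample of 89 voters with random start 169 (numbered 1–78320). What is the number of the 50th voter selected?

k = 78320/89 = 880
50th selection = r + (50−1)·k = 169 + 49×880 = 169 + 43120 = 43289

43289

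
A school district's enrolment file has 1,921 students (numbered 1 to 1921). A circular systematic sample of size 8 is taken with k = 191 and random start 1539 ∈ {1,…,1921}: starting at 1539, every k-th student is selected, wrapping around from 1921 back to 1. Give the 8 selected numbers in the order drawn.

1539, 1730, 1921, 191, 382, 573, 764, 955

Selection 1: 1539
Selection 2: 1539 + 191 = 1730
Selection 3: 1730 + 191 = 1921
Selection 4: 1921 + 191 = 2112 → 2112 − 1921 = 191
Selection 5: 191 + 191 = 382
Selection 6: 382 + 191 = 573
Selection 7: 573 + 191 = 764
Selection 8: 764 + 191 = 955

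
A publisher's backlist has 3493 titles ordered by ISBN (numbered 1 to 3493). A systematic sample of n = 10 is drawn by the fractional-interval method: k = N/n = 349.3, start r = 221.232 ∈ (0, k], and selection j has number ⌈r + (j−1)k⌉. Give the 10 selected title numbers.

222, 571, 920, 1270, 1619, 1968, 2318, 2667, 3016, 3365

j=1: r + 0k = 221.232 → ⌈·⌉ = 222
j=2: r + 1k = 570.532 → ⌈·⌉ = 571
j=3: r + 2k = 919.832 → ⌈·⌉ = 920
j=4: r + 3k = 1269.132 → ⌈·⌉ = 1270
j=5: r + 4k = 1618.432 → ⌈·⌉ = 1619
j=6: r + 5k = 1967.732 → ⌈·⌉ = 1968
j=7: r + 6k = 2317.032 → ⌈·⌉ = 2318
j=8: r + 7k = 2666.332 → ⌈·⌉ = 2667
j=9: r + 8k = 3015.632 → ⌈·⌉ = 3016
j=10: r + 9k = 3364.932 → ⌈·⌉ = 3365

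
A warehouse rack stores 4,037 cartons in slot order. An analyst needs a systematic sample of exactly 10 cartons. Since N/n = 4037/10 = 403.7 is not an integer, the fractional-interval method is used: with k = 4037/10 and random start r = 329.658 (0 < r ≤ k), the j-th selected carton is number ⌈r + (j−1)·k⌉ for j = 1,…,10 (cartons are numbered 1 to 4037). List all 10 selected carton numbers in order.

330, 734, 1138, 1541, 1945, 2349, 2752, 3156, 3560, 3963

j=1: r + 0k = 329.658 → ⌈·⌉ = 330
j=2: r + 1k = 733.358 → ⌈·⌉ = 734
j=3: r + 2k = 1137.058 → ⌈·⌉ = 1138
j=4: r + 3k = 1540.758 → ⌈·⌉ = 1541
j=5: r + 4k = 1944.458 → ⌈·⌉ = 1945
j=6: r + 5k = 2348.158 → ⌈·⌉ = 2349
j=7: r + 6k = 2751.858 → ⌈·⌉ = 2752
j=8: r + 7k = 3155.558 → ⌈·⌉ = 3156
j=9: r + 8k = 3559.258 → ⌈·⌉ = 3560
j=10: r + 9k = 3962.958 → ⌈·⌉ = 3963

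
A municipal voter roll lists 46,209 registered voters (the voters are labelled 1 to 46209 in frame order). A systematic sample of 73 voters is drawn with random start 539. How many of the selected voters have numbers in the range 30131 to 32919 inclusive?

5

k = 46209/73 = 633
First selection ≥ 30131: 539 + ⌈(30131−539)/633⌉·633 = 539 + 47×633 = 30290
Last selection ≤ 32919: 539 + ⌊(32919−539)/633⌋·633 = 539 + 51×633 = 32822
Count = 51 − 47 + 1 = 5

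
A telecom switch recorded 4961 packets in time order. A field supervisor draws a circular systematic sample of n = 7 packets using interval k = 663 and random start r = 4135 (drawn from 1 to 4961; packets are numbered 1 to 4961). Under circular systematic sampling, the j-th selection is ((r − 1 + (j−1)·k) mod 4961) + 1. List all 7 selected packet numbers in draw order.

4135, 4798, 500, 1163, 1826, 2489, 3152

Selection 1: 4135
Selection 2: 4135 + 663 = 4798
Selection 3: 4798 + 663 = 5461 → 5461 − 4961 = 500
Selection 4: 500 + 663 = 1163
Selection 5: 1163 + 663 = 1826
Selection 6: 1826 + 663 = 2489
Selection 7: 2489 + 663 = 3152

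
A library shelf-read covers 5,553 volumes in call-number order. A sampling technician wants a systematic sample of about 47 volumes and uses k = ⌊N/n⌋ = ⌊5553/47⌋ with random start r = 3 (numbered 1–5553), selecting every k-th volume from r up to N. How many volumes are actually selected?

k = ⌊5553/47⌋ = 118
Achieved size = ⌊(5553 − 3)/118⌋ + 1 = ⌊5550/118⌋ + 1 = 47 + 1 = 48
(last selection: 3 + 47×118 = 5549 ≤ 5553; next would be 5667 > 5553)

48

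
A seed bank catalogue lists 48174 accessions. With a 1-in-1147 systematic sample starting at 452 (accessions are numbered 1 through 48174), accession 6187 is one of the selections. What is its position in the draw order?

k = 1147
position = (6187 − 452)/1147 + 1 = 5735/1147 + 1 = 5 + 1 = 6

6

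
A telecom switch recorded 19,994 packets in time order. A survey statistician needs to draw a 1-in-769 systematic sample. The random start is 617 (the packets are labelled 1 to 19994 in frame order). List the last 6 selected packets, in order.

21st selection = 617 + 20×769 = 15997
22nd: 15997 + 769 = 16766
23rd: 16766 + 769 = 17535
24th: 17535 + 769 = 18304
25th: 18304 + 769 = 19073
26th: 19073 + 769 = 19842

15997, 16766, 17535, 18304, 19073, 19842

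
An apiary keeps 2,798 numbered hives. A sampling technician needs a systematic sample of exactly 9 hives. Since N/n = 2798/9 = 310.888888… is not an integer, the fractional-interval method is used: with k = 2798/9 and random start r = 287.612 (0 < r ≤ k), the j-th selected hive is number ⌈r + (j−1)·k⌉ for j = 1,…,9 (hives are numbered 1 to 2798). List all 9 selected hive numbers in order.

j=1: r + 0k = 287.612 → ⌈·⌉ = 288
j=2: r + 1k = 598.500888… → ⌈·⌉ = 599
j=3: r + 2k = 909.389777… → ⌈·⌉ = 910
j=4: r + 3k = 1220.278666… → ⌈·⌉ = 1221
j=5: r + 4k = 1531.167555… → ⌈·⌉ = 1532
j=6: r + 5k = 1842.056444… → ⌈·⌉ = 1843
j=7: r + 6k = 2152.945333… → ⌈·⌉ = 2153
j=8: r + 7k = 2463.834222… → ⌈·⌉ = 2464
j=9: r + 8k = 2774.723111… → ⌈·⌉ = 2775

288, 599, 910, 1221, 1532, 1843, 2153, 2464, 2775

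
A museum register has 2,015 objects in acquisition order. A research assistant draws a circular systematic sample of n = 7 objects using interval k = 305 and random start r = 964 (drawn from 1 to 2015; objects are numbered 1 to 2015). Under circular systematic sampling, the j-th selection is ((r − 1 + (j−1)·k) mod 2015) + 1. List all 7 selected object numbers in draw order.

964, 1269, 1574, 1879, 169, 474, 779

Selection 1: 964
Selection 2: 964 + 305 = 1269
Selection 3: 1269 + 305 = 1574
Selection 4: 1574 + 305 = 1879
Selection 5: 1879 + 305 = 2184 → 2184 − 2015 = 169
Selection 6: 169 + 305 = 474
Selection 7: 474 + 305 = 779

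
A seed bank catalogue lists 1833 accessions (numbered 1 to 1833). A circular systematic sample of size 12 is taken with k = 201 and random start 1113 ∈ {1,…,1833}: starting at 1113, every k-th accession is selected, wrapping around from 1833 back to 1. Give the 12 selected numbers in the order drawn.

1113, 1314, 1515, 1716, 84, 285, 486, 687, 888, 1089, 1290, 1491

Selection 1: 1113
Selection 2: 1113 + 201 = 1314
Selection 3: 1314 + 201 = 1515
Selection 4: 1515 + 201 = 1716
Selection 5: 1716 + 201 = 1917 → 1917 − 1833 = 84
Selection 6: 84 + 201 = 285
Selection 7: 285 + 201 = 486
Selection 8: 486 + 201 = 687
Selection 9: 687 + 201 = 888
Selection 10: 888 + 201 = 1089
Selection 11: 1089 + 201 = 1290
Selection 12: 1290 + 201 = 1491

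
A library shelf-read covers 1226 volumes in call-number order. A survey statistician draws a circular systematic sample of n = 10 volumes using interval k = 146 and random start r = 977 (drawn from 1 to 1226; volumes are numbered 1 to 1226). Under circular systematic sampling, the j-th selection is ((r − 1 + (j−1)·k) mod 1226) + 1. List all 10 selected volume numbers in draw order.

977, 1123, 43, 189, 335, 481, 627, 773, 919, 1065

Selection 1: 977
Selection 2: 977 + 146 = 1123
Selection 3: 1123 + 146 = 1269 → 1269 − 1226 = 43
Selection 4: 43 + 146 = 189
Selection 5: 189 + 146 = 335
Selection 6: 335 + 146 = 481
Selection 7: 481 + 146 = 627
Selection 8: 627 + 146 = 773
Selection 9: 773 + 146 = 919
Selection 10: 919 + 146 = 1065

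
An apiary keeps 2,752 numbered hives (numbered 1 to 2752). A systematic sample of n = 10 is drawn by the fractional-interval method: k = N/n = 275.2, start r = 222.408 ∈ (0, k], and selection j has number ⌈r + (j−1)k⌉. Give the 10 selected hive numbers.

223, 498, 773, 1049, 1324, 1599, 1874, 2149, 2425, 2700

j=1: r + 0k = 222.408 → ⌈·⌉ = 223
j=2: r + 1k = 497.608 → ⌈·⌉ = 498
j=3: r + 2k = 772.808 → ⌈·⌉ = 773
j=4: r + 3k = 1048.008 → ⌈·⌉ = 1049
j=5: r + 4k = 1323.208 → ⌈·⌉ = 1324
j=6: r + 5k = 1598.408 → ⌈·⌉ = 1599
j=7: r + 6k = 1873.608 → ⌈·⌉ = 1874
j=8: r + 7k = 2148.808 → ⌈·⌉ = 2149
j=9: r + 8k = 2424.008 → ⌈·⌉ = 2425
j=10: r + 9k = 2699.208 → ⌈·⌉ = 2700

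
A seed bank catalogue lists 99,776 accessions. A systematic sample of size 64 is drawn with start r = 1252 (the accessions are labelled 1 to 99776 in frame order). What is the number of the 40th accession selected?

k = 99776/64 = 1559
40th selection = r + (40−1)·k = 1252 + 39×1559 = 1252 + 60801 = 62053

62053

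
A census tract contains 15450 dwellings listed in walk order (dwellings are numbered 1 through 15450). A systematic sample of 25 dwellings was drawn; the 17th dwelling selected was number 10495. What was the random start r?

k = 15450/25 = 618
r = 10495 − (17−1)×618 = 10495 − 9888 = 607

607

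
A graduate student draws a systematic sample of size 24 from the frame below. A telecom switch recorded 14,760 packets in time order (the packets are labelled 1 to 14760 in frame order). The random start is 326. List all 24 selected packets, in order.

k = N/n = 14760/24 = 615
packet 1: 326
packet 2: 326 + 615 = 941
packet 3: 941 + 615 = 1556
packet 4: 1556 + 615 = 2171
packet 5: 2171 + 615 = 2786
packet 6: 2786 + 615 = 3401
packet 7: 3401 + 615 = 4016
packet 8: 4016 + 615 = 4631
packet 9: 4631 + 615 = 5246
packet 10: 5246 + 615 = 5861
packet 11: 5861 + 615 = 6476
packet 12: 6476 + 615 = 7091
packet 13: 7091 + 615 = 7706
packet 14: 7706 + 615 = 8321
packet 15: 8321 + 615 = 8936
packet 16: 8936 + 615 = 9551
packet 17: 9551 + 615 = 10166
packet 18: 10166 + 615 = 10781
packet 19: 10781 + 615 = 11396
packet 20: 11396 + 615 = 12011
packet 21: 12011 + 615 = 12626
packet 22: 12626 + 615 = 13241
packet 23: 13241 + 615 = 13856
packet 24: 13856 + 615 = 14471

326, 941, 1556, 2171, 2786, 3401, 4016, 4631, 5246, 5861, 6476, 7091, 7706, 8321, 8936, 9551, 10166, 10781, 11396, 12011, 12626, 13241, 13856, 14471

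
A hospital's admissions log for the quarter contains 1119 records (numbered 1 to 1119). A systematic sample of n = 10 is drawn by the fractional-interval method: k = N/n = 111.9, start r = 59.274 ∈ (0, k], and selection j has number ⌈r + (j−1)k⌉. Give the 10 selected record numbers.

j=1: r + 0k = 59.274 → ⌈·⌉ = 60
j=2: r + 1k = 171.174 → ⌈·⌉ = 172
j=3: r + 2k = 283.074 → ⌈·⌉ = 284
j=4: r + 3k = 394.974 → ⌈·⌉ = 395
j=5: r + 4k = 506.874 → ⌈·⌉ = 507
j=6: r + 5k = 618.774 → ⌈·⌉ = 619
j=7: r + 6k = 730.674 → ⌈·⌉ = 731
j=8: r + 7k = 842.574 → ⌈·⌉ = 843
j=9: r + 8k = 954.474 → ⌈·⌉ = 955
j=10: r + 9k = 1066.374 → ⌈·⌉ = 1067

60, 172, 284, 395, 507, 619, 731, 843, 955, 1067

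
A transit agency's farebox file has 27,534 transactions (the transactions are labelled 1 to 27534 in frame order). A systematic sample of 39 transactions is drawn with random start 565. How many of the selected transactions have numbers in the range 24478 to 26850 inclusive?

4

k = 27534/39 = 706
First selection ≥ 24478: 565 + ⌈(24478−565)/706⌉·706 = 565 + 34×706 = 24569
Last selection ≤ 26850: 565 + ⌊(26850−565)/706⌋·706 = 565 + 37×706 = 26687
Count = 37 − 34 + 1 = 4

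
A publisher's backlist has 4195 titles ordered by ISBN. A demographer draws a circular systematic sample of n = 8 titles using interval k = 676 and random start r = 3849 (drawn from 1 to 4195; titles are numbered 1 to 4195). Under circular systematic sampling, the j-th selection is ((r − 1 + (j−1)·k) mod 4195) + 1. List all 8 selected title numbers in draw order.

Selection 1: 3849
Selection 2: 3849 + 676 = 4525 → 4525 − 4195 = 330
Selection 3: 330 + 676 = 1006
Selection 4: 1006 + 676 = 1682
Selection 5: 1682 + 676 = 2358
Selection 6: 2358 + 676 = 3034
Selection 7: 3034 + 676 = 3710
Selection 8: 3710 + 676 = 4386 → 4386 − 4195 = 191

3849, 330, 1006, 1682, 2358, 3034, 3710, 191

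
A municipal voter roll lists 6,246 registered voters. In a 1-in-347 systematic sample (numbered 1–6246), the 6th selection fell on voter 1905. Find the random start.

k = 347
r = 1905 − (6−1)×347 = 1905 − 1735 = 170

170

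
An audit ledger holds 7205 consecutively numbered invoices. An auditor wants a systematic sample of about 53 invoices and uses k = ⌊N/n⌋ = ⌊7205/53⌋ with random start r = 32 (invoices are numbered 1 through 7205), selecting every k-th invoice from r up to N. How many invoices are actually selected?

k = ⌊7205/53⌋ = 135
Achieved size = ⌊(7205 − 32)/135⌋ + 1 = ⌊7173/135⌋ + 1 = 53 + 1 = 54
(last selection: 32 + 53×135 = 7187 ≤ 7205; next would be 7322 > 7205)

54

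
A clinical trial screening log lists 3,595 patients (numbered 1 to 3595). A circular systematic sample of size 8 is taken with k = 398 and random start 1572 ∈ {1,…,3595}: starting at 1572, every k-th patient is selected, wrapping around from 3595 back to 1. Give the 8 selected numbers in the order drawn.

1572, 1970, 2368, 2766, 3164, 3562, 365, 763

Selection 1: 1572
Selection 2: 1572 + 398 = 1970
Selection 3: 1970 + 398 = 2368
Selection 4: 2368 + 398 = 2766
Selection 5: 2766 + 398 = 3164
Selection 6: 3164 + 398 = 3562
Selection 7: 3562 + 398 = 3960 → 3960 − 3595 = 365
Selection 8: 365 + 398 = 763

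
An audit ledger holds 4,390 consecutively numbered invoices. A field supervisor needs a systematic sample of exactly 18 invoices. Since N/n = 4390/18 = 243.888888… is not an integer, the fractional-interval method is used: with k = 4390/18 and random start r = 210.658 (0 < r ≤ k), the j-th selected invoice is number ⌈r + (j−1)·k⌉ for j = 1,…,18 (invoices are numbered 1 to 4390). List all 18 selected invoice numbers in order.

j=1: r + 0k = 210.658 → ⌈·⌉ = 211
j=2: r + 1k = 454.546888… → ⌈·⌉ = 455
j=3: r + 2k = 698.435777… → ⌈·⌉ = 699
j=4: r + 3k = 942.324666… → ⌈·⌉ = 943
j=5: r + 4k = 1186.213555… → ⌈·⌉ = 1187
j=6: r + 5k = 1430.102444… → ⌈·⌉ = 1431
j=7: r + 6k = 1673.991333… → ⌈·⌉ = 1674
j=8: r + 7k = 1917.880222… → ⌈·⌉ = 1918
j=9: r + 8k = 2161.769111… → ⌈·⌉ = 2162
j=10: r + 9k = 2405.658 → ⌈·⌉ = 2406
j=11: r + 10k = 2649.546888… → ⌈·⌉ = 2650
j=12: r + 11k = 2893.435777… → ⌈·⌉ = 2894
j=13: r + 12k = 3137.324666… → ⌈·⌉ = 3138
j=14: r + 13k = 3381.213555… → ⌈·⌉ = 3382
j=15: r + 14k = 3625.102444… → ⌈·⌉ = 3626
j=16: r + 15k = 3868.991333… → ⌈·⌉ = 3869
j=17: r + 16k = 4112.880222… → ⌈·⌉ = 4113
j=18: r + 17k = 4356.769111… → ⌈·⌉ = 4357

211, 455, 699, 943, 1187, 1431, 1674, 1918, 2162, 2406, 2650, 2894, 3138, 3382, 3626, 3869, 4113, 4357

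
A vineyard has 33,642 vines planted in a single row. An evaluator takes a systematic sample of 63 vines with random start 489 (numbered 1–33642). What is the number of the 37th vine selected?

19713

k = 33642/63 = 534
37th selection = r + (37−1)·k = 489 + 36×534 = 489 + 19224 = 19713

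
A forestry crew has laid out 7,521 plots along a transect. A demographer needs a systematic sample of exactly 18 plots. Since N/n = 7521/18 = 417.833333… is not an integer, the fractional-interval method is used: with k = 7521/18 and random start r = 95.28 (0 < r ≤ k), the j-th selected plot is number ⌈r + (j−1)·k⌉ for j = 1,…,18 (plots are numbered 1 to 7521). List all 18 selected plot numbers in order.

j=1: r + 0k = 95.28 → ⌈·⌉ = 96
j=2: r + 1k = 513.113333… → ⌈·⌉ = 514
j=3: r + 2k = 930.946666… → ⌈·⌉ = 931
j=4: r + 3k = 1348.78 → ⌈·⌉ = 1349
j=5: r + 4k = 1766.613333… → ⌈·⌉ = 1767
j=6: r + 5k = 2184.446666… → ⌈·⌉ = 2185
j=7: r + 6k = 2602.28 → ⌈·⌉ = 2603
j=8: r + 7k = 3020.113333… → ⌈·⌉ = 3021
j=9: r + 8k = 3437.946666… → ⌈·⌉ = 3438
j=10: r + 9k = 3855.78 → ⌈·⌉ = 3856
j=11: r + 10k = 4273.613333… → ⌈·⌉ = 4274
j=12: r + 11k = 4691.446666… → ⌈·⌉ = 4692
j=13: r + 12k = 5109.28 → ⌈·⌉ = 5110
j=14: r + 13k = 5527.113333… → ⌈·⌉ = 5528
j=15: r + 14k = 5944.946666… → ⌈·⌉ = 5945
j=16: r + 15k = 6362.78 → ⌈·⌉ = 6363
j=17: r + 16k = 6780.613333… → ⌈·⌉ = 6781
j=18: r + 17k = 7198.446666… → ⌈·⌉ = 7199

96, 514, 931, 1349, 1767, 2185, 2603, 3021, 3438, 3856, 4274, 4692, 5110, 5528, 5945, 6363, 6781, 7199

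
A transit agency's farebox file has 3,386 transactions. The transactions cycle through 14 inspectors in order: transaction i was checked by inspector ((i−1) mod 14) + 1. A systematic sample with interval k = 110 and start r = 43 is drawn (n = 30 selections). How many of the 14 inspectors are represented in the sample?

Consecutive selections differ by k = 110, so their inspector numbers differ by 110 mod 14 = 12.
gcd(110, 14) = 2, so the sample visits 14/2 = 7 distinct residues mod 14.
Start 43 is inspector 1; the inspectors hit are 1, 3, 5, 7, 9, 11, 13.

7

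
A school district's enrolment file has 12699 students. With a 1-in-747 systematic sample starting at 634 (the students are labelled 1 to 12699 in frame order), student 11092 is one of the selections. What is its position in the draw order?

k = 747
position = (11092 − 634)/747 + 1 = 10458/747 + 1 = 14 + 1 = 15

15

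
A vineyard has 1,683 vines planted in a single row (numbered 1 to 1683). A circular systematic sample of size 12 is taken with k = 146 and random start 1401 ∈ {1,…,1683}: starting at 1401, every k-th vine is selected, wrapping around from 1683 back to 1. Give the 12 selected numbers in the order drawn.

Selection 1: 1401
Selection 2: 1401 + 146 = 1547
Selection 3: 1547 + 146 = 1693 → 1693 − 1683 = 10
Selection 4: 10 + 146 = 156
Selection 5: 156 + 146 = 302
Selection 6: 302 + 146 = 448
Selection 7: 448 + 146 = 594
Selection 8: 594 + 146 = 740
Selection 9: 740 + 146 = 886
Selection 10: 886 + 146 = 1032
Selection 11: 1032 + 146 = 1178
Selection 12: 1178 + 146 = 1324

1401, 1547, 10, 156, 302, 448, 594, 740, 886, 1032, 1178, 1324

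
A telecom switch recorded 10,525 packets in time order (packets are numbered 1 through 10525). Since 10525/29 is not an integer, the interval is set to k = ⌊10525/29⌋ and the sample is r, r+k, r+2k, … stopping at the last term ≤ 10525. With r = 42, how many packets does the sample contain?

29

k = ⌊10525/29⌋ = 362
Achieved size = ⌊(10525 − 42)/362⌋ + 1 = ⌊10483/362⌋ + 1 = 28 + 1 = 29
(last selection: 42 + 28×362 = 10178 ≤ 10525; next would be 10540 > 10525)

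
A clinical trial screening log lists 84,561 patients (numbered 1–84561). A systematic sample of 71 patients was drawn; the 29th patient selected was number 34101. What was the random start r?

753

k = 84561/71 = 1191
r = 34101 − (29−1)×1191 = 34101 − 33348 = 753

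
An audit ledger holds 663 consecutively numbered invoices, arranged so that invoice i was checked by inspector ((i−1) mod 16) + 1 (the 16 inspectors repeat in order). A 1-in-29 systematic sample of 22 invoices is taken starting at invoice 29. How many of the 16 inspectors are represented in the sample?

Consecutive selections differ by k = 29, so their inspector numbers differ by 29 mod 16 = 13.
gcd(29, 16) = 1, so the sample visits 16/1 = 16 distinct residues mod 16.
Start 29 is inspector 13; the inspectors hit are 1, 2, 3, 4, 5, 6, 7, 8, 9, 10, 11, 12, 13, 14, 15, 16.

16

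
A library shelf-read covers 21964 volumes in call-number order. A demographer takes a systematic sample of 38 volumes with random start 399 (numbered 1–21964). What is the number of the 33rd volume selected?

18895

k = 21964/38 = 578
33rd selection = r + (33−1)·k = 399 + 32×578 = 399 + 18496 = 18895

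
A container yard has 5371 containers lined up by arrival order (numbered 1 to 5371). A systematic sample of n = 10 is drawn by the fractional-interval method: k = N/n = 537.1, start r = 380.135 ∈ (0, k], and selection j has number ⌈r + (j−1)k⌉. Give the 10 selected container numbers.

381, 918, 1455, 1992, 2529, 3066, 3603, 4140, 4677, 5215

j=1: r + 0k = 380.135 → ⌈·⌉ = 381
j=2: r + 1k = 917.235 → ⌈·⌉ = 918
j=3: r + 2k = 1454.335 → ⌈·⌉ = 1455
j=4: r + 3k = 1991.435 → ⌈·⌉ = 1992
j=5: r + 4k = 2528.535 → ⌈·⌉ = 2529
j=6: r + 5k = 3065.635 → ⌈·⌉ = 3066
j=7: r + 6k = 3602.735 → ⌈·⌉ = 3603
j=8: r + 7k = 4139.835 → ⌈·⌉ = 4140
j=9: r + 8k = 4676.935 → ⌈·⌉ = 4677
j=10: r + 9k = 5214.035 → ⌈·⌉ = 5215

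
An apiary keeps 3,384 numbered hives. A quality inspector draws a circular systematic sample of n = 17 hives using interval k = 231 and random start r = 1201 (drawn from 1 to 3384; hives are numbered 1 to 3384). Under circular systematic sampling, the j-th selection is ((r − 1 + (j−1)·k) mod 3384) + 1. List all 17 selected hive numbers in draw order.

Selection 1: 1201
Selection 2: 1201 + 231 = 1432
Selection 3: 1432 + 231 = 1663
Selection 4: 1663 + 231 = 1894
Selection 5: 1894 + 231 = 2125
Selection 6: 2125 + 231 = 2356
Selection 7: 2356 + 231 = 2587
Selection 8: 2587 + 231 = 2818
Selection 9: 2818 + 231 = 3049
Selection 10: 3049 + 231 = 3280
Selection 11: 3280 + 231 = 3511 → 3511 − 3384 = 127
Selection 12: 127 + 231 = 358
Selection 13: 358 + 231 = 589
Selection 14: 589 + 231 = 820
Selection 15: 820 + 231 = 1051
Selection 16: 1051 + 231 = 1282
Selection 17: 1282 + 231 = 1513

1201, 1432, 1663, 1894, 2125, 2356, 2587, 2818, 3049, 3280, 127, 358, 589, 820, 1051, 1282, 1513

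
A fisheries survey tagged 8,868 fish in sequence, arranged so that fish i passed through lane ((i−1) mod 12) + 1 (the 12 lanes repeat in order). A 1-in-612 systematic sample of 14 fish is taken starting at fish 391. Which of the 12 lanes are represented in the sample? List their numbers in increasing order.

7

Consecutive selections differ by k = 612, so their lane numbers differ by 612 mod 12 = 0.
gcd(612, 12) = 12, so the sample visits 12/12 = 1 distinct residues mod 12.
Start 391 is lane 7; the lanes hit are 7.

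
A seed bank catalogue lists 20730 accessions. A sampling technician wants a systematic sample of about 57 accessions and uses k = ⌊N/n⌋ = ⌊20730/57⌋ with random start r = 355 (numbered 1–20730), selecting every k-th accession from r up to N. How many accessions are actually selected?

57

k = ⌊20730/57⌋ = 363
Achieved size = ⌊(20730 − 355)/363⌋ + 1 = ⌊20375/363⌋ + 1 = 56 + 1 = 57
(last selection: 355 + 56×363 = 20683 ≤ 20730; next would be 21046 > 20730)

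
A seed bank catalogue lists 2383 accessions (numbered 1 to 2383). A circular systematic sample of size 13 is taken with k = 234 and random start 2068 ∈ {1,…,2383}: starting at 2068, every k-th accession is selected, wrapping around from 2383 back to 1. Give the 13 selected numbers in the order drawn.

2068, 2302, 153, 387, 621, 855, 1089, 1323, 1557, 1791, 2025, 2259, 110

Selection 1: 2068
Selection 2: 2068 + 234 = 2302
Selection 3: 2302 + 234 = 2536 → 2536 − 2383 = 153
Selection 4: 153 + 234 = 387
Selection 5: 387 + 234 = 621
Selection 6: 621 + 234 = 855
Selection 7: 855 + 234 = 1089
Selection 8: 1089 + 234 = 1323
Selection 9: 1323 + 234 = 1557
Selection 10: 1557 + 234 = 1791
Selection 11: 1791 + 234 = 2025
Selection 12: 2025 + 234 = 2259
Selection 13: 2259 + 234 = 2493 → 2493 − 2383 = 110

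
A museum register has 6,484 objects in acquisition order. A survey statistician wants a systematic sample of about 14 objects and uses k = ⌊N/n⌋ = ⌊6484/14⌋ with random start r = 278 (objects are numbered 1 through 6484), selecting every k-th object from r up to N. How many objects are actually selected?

k = ⌊6484/14⌋ = 463
Achieved size = ⌊(6484 − 278)/463⌋ + 1 = ⌊6206/463⌋ + 1 = 13 + 1 = 14
(last selection: 278 + 13×463 = 6297 ≤ 6484; next would be 6760 > 6484)

14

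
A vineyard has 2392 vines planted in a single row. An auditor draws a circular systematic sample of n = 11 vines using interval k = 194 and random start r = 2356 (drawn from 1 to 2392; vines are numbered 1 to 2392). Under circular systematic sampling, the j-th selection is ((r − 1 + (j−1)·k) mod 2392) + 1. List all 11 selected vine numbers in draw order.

2356, 158, 352, 546, 740, 934, 1128, 1322, 1516, 1710, 1904

Selection 1: 2356
Selection 2: 2356 + 194 = 2550 → 2550 − 2392 = 158
Selection 3: 158 + 194 = 352
Selection 4: 352 + 194 = 546
Selection 5: 546 + 194 = 740
Selection 6: 740 + 194 = 934
Selection 7: 934 + 194 = 1128
Selection 8: 1128 + 194 = 1322
Selection 9: 1322 + 194 = 1516
Selection 10: 1516 + 194 = 1710
Selection 11: 1710 + 194 = 1904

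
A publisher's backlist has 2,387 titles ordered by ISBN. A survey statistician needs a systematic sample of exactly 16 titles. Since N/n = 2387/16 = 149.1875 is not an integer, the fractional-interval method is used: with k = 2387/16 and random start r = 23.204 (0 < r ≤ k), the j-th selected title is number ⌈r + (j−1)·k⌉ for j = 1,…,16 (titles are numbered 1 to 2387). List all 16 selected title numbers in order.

j=1: r + 0k = 23.204 → ⌈·⌉ = 24
j=2: r + 1k = 172.3915 → ⌈·⌉ = 173
j=3: r + 2k = 321.579 → ⌈·⌉ = 322
j=4: r + 3k = 470.7665 → ⌈·⌉ = 471
j=5: r + 4k = 619.954 → ⌈·⌉ = 620
j=6: r + 5k = 769.1415 → ⌈·⌉ = 770
j=7: r + 6k = 918.329 → ⌈·⌉ = 919
j=8: r + 7k = 1067.5165 → ⌈·⌉ = 1068
j=9: r + 8k = 1216.704 → ⌈·⌉ = 1217
j=10: r + 9k = 1365.8915 → ⌈·⌉ = 1366
j=11: r + 10k = 1515.079 → ⌈·⌉ = 1516
j=12: r + 11k = 1664.2665 → ⌈·⌉ = 1665
j=13: r + 12k = 1813.454 → ⌈·⌉ = 1814
j=14: r + 13k = 1962.6415 → ⌈·⌉ = 1963
j=15: r + 14k = 2111.829 → ⌈·⌉ = 2112
j=16: r + 15k = 2261.0165 → ⌈·⌉ = 2262

24, 173, 322, 471, 620, 770, 919, 1068, 1217, 1366, 1516, 1665, 1814, 1963, 2112, 2262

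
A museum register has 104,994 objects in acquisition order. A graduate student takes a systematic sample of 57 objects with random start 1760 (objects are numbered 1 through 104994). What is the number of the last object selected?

k = 104994/57 = 1842
57th selection = r + (57−1)·k = 1760 + 56×1842 = 1760 + 103152 = 104912

104912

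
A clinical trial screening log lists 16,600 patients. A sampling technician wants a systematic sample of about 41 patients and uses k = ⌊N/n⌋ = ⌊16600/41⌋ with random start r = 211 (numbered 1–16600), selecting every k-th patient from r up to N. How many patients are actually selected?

k = ⌊16600/41⌋ = 404
Achieved size = ⌊(16600 − 211)/404⌋ + 1 = ⌊16389/404⌋ + 1 = 40 + 1 = 41
(last selection: 211 + 40×404 = 16371 ≤ 16600; next would be 16775 > 16600)

41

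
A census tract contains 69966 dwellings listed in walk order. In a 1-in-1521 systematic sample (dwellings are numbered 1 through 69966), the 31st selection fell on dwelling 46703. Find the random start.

k = 1521
r = 46703 − (31−1)×1521 = 46703 − 45630 = 1073

1073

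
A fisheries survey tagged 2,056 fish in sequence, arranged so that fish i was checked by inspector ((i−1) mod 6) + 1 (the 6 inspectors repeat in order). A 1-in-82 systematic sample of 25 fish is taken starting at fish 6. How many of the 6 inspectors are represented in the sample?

Consecutive selections differ by k = 82, so their inspector numbers differ by 82 mod 6 = 4.
gcd(82, 6) = 2, so the sample visits 6/2 = 3 distinct residues mod 6.
Start 6 is inspector 6; the inspectors hit are 2, 4, 6.

3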